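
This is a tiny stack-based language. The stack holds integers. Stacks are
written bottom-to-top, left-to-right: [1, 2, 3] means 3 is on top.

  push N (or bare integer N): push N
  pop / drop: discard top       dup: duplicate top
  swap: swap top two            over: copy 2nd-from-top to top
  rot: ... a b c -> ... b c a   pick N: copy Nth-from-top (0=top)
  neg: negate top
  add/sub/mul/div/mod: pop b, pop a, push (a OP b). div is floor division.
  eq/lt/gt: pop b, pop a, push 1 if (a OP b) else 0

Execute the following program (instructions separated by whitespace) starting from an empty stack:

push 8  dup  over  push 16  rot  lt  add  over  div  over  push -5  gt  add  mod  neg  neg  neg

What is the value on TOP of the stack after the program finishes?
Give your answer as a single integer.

After 'push 8': [8]
After 'dup': [8, 8]
After 'over': [8, 8, 8]
After 'push 16': [8, 8, 8, 16]
After 'rot': [8, 8, 16, 8]
After 'lt': [8, 8, 0]
After 'add': [8, 8]
After 'over': [8, 8, 8]
After 'div': [8, 1]
After 'over': [8, 1, 8]
After 'push -5': [8, 1, 8, -5]
After 'gt': [8, 1, 1]
After 'add': [8, 2]
After 'mod': [0]
After 'neg': [0]
After 'neg': [0]
After 'neg': [0]

Answer: 0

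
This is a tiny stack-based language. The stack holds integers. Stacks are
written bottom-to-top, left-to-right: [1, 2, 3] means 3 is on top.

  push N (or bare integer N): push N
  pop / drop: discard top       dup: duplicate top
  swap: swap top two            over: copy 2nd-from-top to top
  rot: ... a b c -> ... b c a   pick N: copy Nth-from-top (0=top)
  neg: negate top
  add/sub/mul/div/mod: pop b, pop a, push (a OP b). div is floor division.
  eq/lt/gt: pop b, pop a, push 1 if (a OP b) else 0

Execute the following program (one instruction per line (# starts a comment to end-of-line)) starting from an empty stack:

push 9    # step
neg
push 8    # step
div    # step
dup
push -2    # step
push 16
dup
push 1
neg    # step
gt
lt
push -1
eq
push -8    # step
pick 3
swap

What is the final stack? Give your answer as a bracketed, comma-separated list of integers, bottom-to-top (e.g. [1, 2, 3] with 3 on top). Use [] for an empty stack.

Answer: [-2, -2, -2, 0, -2, -8]

Derivation:
After 'push 9': [9]
After 'neg': [-9]
After 'push 8': [-9, 8]
After 'div': [-2]
After 'dup': [-2, -2]
After 'push -2': [-2, -2, -2]
After 'push 16': [-2, -2, -2, 16]
After 'dup': [-2, -2, -2, 16, 16]
After 'push 1': [-2, -2, -2, 16, 16, 1]
After 'neg': [-2, -2, -2, 16, 16, -1]
After 'gt': [-2, -2, -2, 16, 1]
After 'lt': [-2, -2, -2, 0]
After 'push -1': [-2, -2, -2, 0, -1]
After 'eq': [-2, -2, -2, 0]
After 'push -8': [-2, -2, -2, 0, -8]
After 'pick 3': [-2, -2, -2, 0, -8, -2]
After 'swap': [-2, -2, -2, 0, -2, -8]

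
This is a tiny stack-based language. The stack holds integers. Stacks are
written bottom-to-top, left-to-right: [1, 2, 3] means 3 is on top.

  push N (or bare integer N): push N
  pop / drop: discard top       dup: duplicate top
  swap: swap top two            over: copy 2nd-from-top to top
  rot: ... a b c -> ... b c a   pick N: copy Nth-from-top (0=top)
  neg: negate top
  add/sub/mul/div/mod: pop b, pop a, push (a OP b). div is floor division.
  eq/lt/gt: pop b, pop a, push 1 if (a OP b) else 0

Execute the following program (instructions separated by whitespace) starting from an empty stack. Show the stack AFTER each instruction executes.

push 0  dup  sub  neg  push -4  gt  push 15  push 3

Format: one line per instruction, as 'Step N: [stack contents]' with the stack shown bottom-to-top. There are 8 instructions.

Step 1: [0]
Step 2: [0, 0]
Step 3: [0]
Step 4: [0]
Step 5: [0, -4]
Step 6: [1]
Step 7: [1, 15]
Step 8: [1, 15, 3]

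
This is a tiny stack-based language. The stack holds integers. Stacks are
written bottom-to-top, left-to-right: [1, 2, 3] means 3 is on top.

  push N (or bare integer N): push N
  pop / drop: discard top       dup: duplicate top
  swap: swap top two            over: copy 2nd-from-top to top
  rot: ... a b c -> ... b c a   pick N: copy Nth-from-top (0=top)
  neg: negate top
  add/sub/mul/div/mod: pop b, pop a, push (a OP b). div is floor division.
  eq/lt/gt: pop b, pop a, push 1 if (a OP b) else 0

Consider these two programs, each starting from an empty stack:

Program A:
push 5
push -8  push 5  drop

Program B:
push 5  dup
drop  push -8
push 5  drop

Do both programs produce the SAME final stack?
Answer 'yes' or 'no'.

Program A trace:
  After 'push 5': [5]
  After 'push -8': [5, -8]
  After 'push 5': [5, -8, 5]
  After 'drop': [5, -8]
Program A final stack: [5, -8]

Program B trace:
  After 'push 5': [5]
  After 'dup': [5, 5]
  After 'drop': [5]
  After 'push -8': [5, -8]
  After 'push 5': [5, -8, 5]
  After 'drop': [5, -8]
Program B final stack: [5, -8]
Same: yes

Answer: yes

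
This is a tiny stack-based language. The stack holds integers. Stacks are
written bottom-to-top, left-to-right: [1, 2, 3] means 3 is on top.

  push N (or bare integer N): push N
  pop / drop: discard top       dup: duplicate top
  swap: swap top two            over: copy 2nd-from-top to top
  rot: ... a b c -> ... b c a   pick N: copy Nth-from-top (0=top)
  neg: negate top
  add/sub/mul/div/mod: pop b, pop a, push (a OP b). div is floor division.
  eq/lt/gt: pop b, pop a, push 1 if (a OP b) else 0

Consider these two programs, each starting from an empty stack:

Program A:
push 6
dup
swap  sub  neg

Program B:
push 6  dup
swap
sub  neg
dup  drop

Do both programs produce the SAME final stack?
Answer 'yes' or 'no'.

Answer: yes

Derivation:
Program A trace:
  After 'push 6': [6]
  After 'dup': [6, 6]
  After 'swap': [6, 6]
  After 'sub': [0]
  After 'neg': [0]
Program A final stack: [0]

Program B trace:
  After 'push 6': [6]
  After 'dup': [6, 6]
  After 'swap': [6, 6]
  After 'sub': [0]
  After 'neg': [0]
  After 'dup': [0, 0]
  After 'drop': [0]
Program B final stack: [0]
Same: yes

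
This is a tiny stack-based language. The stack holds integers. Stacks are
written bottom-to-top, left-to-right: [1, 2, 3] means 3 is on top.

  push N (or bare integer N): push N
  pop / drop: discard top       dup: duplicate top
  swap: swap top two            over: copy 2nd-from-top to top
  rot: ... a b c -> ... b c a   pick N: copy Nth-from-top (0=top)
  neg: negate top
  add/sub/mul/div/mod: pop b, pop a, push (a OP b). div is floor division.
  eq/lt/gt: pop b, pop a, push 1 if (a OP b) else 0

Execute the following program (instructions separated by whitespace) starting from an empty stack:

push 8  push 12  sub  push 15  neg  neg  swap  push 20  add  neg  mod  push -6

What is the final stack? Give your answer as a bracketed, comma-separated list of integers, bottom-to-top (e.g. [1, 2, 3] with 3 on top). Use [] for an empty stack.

Answer: [-1, -6]

Derivation:
After 'push 8': [8]
After 'push 12': [8, 12]
After 'sub': [-4]
After 'push 15': [-4, 15]
After 'neg': [-4, -15]
After 'neg': [-4, 15]
After 'swap': [15, -4]
After 'push 20': [15, -4, 20]
After 'add': [15, 16]
After 'neg': [15, -16]
After 'mod': [-1]
After 'push -6': [-1, -6]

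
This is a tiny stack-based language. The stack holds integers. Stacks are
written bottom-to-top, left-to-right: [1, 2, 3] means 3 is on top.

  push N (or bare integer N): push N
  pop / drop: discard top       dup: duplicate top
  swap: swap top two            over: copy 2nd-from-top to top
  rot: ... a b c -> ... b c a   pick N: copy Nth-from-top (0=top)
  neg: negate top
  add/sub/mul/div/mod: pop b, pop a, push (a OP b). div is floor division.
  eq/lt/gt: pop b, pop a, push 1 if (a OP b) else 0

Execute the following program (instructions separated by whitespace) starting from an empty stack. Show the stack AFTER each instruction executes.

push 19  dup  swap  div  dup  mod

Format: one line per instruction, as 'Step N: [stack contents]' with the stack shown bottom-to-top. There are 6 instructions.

Step 1: [19]
Step 2: [19, 19]
Step 3: [19, 19]
Step 4: [1]
Step 5: [1, 1]
Step 6: [0]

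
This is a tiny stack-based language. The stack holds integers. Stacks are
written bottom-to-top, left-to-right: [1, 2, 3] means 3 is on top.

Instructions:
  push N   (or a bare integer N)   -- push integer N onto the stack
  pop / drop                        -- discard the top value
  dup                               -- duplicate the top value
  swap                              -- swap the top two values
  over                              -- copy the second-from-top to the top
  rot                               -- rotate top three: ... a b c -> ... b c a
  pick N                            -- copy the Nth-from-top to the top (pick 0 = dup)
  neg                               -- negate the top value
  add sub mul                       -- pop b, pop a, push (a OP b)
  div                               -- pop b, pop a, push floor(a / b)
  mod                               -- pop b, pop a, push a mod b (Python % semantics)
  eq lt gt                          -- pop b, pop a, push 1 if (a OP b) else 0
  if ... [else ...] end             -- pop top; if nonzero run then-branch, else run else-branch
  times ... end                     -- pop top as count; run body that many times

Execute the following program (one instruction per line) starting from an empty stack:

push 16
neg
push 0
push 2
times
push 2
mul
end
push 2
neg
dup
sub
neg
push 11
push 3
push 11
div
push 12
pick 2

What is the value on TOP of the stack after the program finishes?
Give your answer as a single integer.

After 'push 16': [16]
After 'neg': [-16]
After 'push 0': [-16, 0]
After 'push 2': [-16, 0, 2]
After 'times': [-16, 0]
After 'push 2': [-16, 0, 2]
After 'mul': [-16, 0]
After 'push 2': [-16, 0, 2]
After 'mul': [-16, 0]
After 'push 2': [-16, 0, 2]
After 'neg': [-16, 0, -2]
After 'dup': [-16, 0, -2, -2]
After 'sub': [-16, 0, 0]
After 'neg': [-16, 0, 0]
After 'push 11': [-16, 0, 0, 11]
After 'push 3': [-16, 0, 0, 11, 3]
After 'push 11': [-16, 0, 0, 11, 3, 11]
After 'div': [-16, 0, 0, 11, 0]
After 'push 12': [-16, 0, 0, 11, 0, 12]
After 'pick 2': [-16, 0, 0, 11, 0, 12, 11]

Answer: 11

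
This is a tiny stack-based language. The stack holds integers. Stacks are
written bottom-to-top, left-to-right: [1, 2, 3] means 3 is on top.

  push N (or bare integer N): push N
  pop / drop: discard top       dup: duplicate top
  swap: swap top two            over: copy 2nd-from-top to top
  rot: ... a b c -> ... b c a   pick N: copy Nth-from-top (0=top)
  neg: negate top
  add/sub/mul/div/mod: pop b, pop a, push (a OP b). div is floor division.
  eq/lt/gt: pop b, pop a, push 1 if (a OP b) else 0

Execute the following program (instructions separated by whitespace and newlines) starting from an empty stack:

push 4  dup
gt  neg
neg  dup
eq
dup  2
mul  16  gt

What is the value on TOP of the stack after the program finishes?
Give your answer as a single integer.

Answer: 0

Derivation:
After 'push 4': [4]
After 'dup': [4, 4]
After 'gt': [0]
After 'neg': [0]
After 'neg': [0]
After 'dup': [0, 0]
After 'eq': [1]
After 'dup': [1, 1]
After 'push 2': [1, 1, 2]
After 'mul': [1, 2]
After 'push 16': [1, 2, 16]
After 'gt': [1, 0]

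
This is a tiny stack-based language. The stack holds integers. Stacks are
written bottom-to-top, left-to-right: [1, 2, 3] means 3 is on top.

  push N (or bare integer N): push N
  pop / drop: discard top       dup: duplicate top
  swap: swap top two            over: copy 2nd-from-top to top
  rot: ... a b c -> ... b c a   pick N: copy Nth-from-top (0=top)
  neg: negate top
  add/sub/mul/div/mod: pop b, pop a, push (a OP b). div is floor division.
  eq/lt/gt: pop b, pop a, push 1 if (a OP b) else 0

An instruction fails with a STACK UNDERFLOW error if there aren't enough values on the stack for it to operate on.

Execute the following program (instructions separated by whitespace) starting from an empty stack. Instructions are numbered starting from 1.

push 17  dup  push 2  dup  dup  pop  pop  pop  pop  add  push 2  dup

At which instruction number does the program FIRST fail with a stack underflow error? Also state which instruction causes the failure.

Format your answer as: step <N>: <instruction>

Step 1 ('push 17'): stack = [17], depth = 1
Step 2 ('dup'): stack = [17, 17], depth = 2
Step 3 ('push 2'): stack = [17, 17, 2], depth = 3
Step 4 ('dup'): stack = [17, 17, 2, 2], depth = 4
Step 5 ('dup'): stack = [17, 17, 2, 2, 2], depth = 5
Step 6 ('pop'): stack = [17, 17, 2, 2], depth = 4
Step 7 ('pop'): stack = [17, 17, 2], depth = 3
Step 8 ('pop'): stack = [17, 17], depth = 2
Step 9 ('pop'): stack = [17], depth = 1
Step 10 ('add'): needs 2 value(s) but depth is 1 — STACK UNDERFLOW

Answer: step 10: add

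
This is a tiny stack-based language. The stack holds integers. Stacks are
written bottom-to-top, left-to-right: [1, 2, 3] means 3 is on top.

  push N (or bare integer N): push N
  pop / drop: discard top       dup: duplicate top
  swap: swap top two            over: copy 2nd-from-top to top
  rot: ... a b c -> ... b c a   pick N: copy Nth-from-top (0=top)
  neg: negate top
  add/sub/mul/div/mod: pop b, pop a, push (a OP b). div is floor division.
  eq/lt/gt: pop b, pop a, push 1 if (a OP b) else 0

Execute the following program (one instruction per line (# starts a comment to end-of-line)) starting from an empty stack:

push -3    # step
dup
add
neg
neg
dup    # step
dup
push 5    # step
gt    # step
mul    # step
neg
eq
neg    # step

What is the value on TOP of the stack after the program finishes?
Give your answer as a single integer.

Answer: 0

Derivation:
After 'push -3': [-3]
After 'dup': [-3, -3]
After 'add': [-6]
After 'neg': [6]
After 'neg': [-6]
After 'dup': [-6, -6]
After 'dup': [-6, -6, -6]
After 'push 5': [-6, -6, -6, 5]
After 'gt': [-6, -6, 0]
After 'mul': [-6, 0]
After 'neg': [-6, 0]
After 'eq': [0]
After 'neg': [0]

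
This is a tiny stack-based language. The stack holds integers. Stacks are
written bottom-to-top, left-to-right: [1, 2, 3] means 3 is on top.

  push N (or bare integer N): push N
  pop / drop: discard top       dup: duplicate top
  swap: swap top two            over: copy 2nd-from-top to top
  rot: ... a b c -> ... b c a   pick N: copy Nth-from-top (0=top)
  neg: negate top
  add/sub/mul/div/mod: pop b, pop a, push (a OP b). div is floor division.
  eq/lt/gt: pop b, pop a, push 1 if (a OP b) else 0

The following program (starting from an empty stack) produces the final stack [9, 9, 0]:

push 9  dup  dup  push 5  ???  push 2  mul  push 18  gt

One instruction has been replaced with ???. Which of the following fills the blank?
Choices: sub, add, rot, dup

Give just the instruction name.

Stack before ???: [9, 9, 9, 5]
Stack after ???:  [9, 9, 4]
Checking each choice:
  sub: MATCH
  add: produces [9, 9, 1]
  rot: produces [9, 9, 5, 0]
  dup: produces [9, 9, 9, 5, 0]


Answer: sub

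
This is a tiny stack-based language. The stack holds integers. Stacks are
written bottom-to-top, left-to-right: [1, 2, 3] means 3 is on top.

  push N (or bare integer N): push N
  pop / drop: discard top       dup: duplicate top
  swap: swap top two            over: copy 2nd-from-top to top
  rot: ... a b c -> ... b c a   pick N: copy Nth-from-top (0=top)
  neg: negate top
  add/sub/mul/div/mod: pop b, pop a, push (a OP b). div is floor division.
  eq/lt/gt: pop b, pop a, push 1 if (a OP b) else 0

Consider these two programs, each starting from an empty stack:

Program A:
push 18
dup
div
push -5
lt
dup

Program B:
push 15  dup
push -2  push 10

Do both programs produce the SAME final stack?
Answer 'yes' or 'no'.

Program A trace:
  After 'push 18': [18]
  After 'dup': [18, 18]
  After 'div': [1]
  After 'push -5': [1, -5]
  After 'lt': [0]
  After 'dup': [0, 0]
Program A final stack: [0, 0]

Program B trace:
  After 'push 15': [15]
  After 'dup': [15, 15]
  After 'push -2': [15, 15, -2]
  After 'push 10': [15, 15, -2, 10]
Program B final stack: [15, 15, -2, 10]
Same: no

Answer: no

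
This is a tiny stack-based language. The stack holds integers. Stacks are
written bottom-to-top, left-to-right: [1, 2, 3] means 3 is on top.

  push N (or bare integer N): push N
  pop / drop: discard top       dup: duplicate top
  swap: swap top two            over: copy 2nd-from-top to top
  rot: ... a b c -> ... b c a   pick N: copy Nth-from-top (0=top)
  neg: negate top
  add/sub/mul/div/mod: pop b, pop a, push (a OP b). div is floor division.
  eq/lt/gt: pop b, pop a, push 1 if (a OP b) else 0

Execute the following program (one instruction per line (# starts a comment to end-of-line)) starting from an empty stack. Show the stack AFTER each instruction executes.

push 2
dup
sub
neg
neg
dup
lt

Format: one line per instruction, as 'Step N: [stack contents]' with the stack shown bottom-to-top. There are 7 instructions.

Step 1: [2]
Step 2: [2, 2]
Step 3: [0]
Step 4: [0]
Step 5: [0]
Step 6: [0, 0]
Step 7: [0]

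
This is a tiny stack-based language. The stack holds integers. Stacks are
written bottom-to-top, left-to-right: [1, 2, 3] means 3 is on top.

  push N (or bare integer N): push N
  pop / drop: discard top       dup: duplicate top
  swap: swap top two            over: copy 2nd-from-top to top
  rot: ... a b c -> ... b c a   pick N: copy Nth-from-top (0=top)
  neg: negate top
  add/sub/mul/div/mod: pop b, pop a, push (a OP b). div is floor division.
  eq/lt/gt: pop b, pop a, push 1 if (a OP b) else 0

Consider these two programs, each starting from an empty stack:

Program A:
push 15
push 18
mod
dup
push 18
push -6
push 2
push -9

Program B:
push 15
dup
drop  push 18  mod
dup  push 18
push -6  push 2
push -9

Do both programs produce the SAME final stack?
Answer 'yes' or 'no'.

Program A trace:
  After 'push 15': [15]
  After 'push 18': [15, 18]
  After 'mod': [15]
  After 'dup': [15, 15]
  After 'push 18': [15, 15, 18]
  After 'push -6': [15, 15, 18, -6]
  After 'push 2': [15, 15, 18, -6, 2]
  After 'push -9': [15, 15, 18, -6, 2, -9]
Program A final stack: [15, 15, 18, -6, 2, -9]

Program B trace:
  After 'push 15': [15]
  After 'dup': [15, 15]
  After 'drop': [15]
  After 'push 18': [15, 18]
  After 'mod': [15]
  After 'dup': [15, 15]
  After 'push 18': [15, 15, 18]
  After 'push -6': [15, 15, 18, -6]
  After 'push 2': [15, 15, 18, -6, 2]
  After 'push -9': [15, 15, 18, -6, 2, -9]
Program B final stack: [15, 15, 18, -6, 2, -9]
Same: yes

Answer: yes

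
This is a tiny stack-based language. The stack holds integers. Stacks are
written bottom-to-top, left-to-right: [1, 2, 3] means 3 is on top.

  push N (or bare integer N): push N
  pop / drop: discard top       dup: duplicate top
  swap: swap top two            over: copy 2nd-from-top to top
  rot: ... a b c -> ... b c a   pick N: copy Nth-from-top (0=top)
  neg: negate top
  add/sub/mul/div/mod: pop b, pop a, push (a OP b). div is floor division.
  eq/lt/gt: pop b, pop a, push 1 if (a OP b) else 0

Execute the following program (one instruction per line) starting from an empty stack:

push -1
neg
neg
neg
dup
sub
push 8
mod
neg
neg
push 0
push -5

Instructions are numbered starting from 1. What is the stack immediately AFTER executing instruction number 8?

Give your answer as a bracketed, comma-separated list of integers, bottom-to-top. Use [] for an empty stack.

Step 1 ('push -1'): [-1]
Step 2 ('neg'): [1]
Step 3 ('neg'): [-1]
Step 4 ('neg'): [1]
Step 5 ('dup'): [1, 1]
Step 6 ('sub'): [0]
Step 7 ('push 8'): [0, 8]
Step 8 ('mod'): [0]

Answer: [0]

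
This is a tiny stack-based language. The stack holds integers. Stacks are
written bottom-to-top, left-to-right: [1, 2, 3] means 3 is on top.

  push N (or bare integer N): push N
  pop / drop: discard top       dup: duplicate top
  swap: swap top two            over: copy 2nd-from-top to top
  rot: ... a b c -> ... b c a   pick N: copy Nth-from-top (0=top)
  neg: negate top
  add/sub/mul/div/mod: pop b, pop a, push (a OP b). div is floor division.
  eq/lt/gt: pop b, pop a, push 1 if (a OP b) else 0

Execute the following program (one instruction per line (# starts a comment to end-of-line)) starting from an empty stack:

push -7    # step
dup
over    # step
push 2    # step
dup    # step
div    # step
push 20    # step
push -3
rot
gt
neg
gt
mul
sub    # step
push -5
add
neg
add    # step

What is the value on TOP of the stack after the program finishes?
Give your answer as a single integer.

Answer: -2

Derivation:
After 'push -7': [-7]
After 'dup': [-7, -7]
After 'over': [-7, -7, -7]
After 'push 2': [-7, -7, -7, 2]
After 'dup': [-7, -7, -7, 2, 2]
After 'div': [-7, -7, -7, 1]
After 'push 20': [-7, -7, -7, 1, 20]
After 'push -3': [-7, -7, -7, 1, 20, -3]
After 'rot': [-7, -7, -7, 20, -3, 1]
After 'gt': [-7, -7, -7, 20, 0]
After 'neg': [-7, -7, -7, 20, 0]
After 'gt': [-7, -7, -7, 1]
After 'mul': [-7, -7, -7]
After 'sub': [-7, 0]
After 'push -5': [-7, 0, -5]
After 'add': [-7, -5]
After 'neg': [-7, 5]
After 'add': [-2]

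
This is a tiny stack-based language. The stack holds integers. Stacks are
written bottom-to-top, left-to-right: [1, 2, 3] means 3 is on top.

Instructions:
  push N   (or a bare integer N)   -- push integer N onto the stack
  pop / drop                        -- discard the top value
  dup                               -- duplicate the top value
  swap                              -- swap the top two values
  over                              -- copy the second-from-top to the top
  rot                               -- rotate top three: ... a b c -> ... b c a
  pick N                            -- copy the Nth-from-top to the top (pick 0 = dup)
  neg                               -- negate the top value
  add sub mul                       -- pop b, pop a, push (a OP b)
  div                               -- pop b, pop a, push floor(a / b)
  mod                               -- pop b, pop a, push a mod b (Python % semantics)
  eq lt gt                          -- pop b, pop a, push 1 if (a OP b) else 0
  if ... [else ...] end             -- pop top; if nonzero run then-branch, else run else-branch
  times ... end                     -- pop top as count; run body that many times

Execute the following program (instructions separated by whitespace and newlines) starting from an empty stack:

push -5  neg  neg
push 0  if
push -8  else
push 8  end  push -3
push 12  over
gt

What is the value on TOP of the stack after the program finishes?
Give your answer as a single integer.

Answer: 1

Derivation:
After 'push -5': [-5]
After 'neg': [5]
After 'neg': [-5]
After 'push 0': [-5, 0]
After 'if': [-5]
After 'push 8': [-5, 8]
After 'push -3': [-5, 8, -3]
After 'push 12': [-5, 8, -3, 12]
After 'over': [-5, 8, -3, 12, -3]
After 'gt': [-5, 8, -3, 1]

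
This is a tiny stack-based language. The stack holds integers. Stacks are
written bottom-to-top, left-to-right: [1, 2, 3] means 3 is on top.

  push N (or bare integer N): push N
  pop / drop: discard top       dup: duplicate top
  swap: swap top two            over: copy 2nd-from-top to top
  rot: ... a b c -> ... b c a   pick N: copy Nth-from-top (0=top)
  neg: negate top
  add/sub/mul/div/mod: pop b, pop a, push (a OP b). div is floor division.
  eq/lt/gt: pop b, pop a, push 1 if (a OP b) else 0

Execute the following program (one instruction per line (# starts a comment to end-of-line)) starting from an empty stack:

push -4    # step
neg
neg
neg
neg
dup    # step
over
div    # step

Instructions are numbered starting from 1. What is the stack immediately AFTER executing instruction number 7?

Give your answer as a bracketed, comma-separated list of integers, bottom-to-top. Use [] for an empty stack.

Answer: [-4, -4, -4]

Derivation:
Step 1 ('push -4'): [-4]
Step 2 ('neg'): [4]
Step 3 ('neg'): [-4]
Step 4 ('neg'): [4]
Step 5 ('neg'): [-4]
Step 6 ('dup'): [-4, -4]
Step 7 ('over'): [-4, -4, -4]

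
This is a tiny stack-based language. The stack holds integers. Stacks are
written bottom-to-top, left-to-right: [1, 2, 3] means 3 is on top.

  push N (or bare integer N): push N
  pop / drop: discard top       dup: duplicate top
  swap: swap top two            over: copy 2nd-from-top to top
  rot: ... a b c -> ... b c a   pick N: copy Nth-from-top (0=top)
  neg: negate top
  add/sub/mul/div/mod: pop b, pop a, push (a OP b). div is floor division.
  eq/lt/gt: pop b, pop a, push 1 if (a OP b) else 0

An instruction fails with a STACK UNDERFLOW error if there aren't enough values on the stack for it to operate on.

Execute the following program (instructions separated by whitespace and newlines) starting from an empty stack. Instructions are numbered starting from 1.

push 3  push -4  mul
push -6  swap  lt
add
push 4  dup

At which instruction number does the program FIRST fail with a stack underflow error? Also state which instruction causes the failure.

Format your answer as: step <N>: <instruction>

Answer: step 7: add

Derivation:
Step 1 ('push 3'): stack = [3], depth = 1
Step 2 ('push -4'): stack = [3, -4], depth = 2
Step 3 ('mul'): stack = [-12], depth = 1
Step 4 ('push -6'): stack = [-12, -6], depth = 2
Step 5 ('swap'): stack = [-6, -12], depth = 2
Step 6 ('lt'): stack = [0], depth = 1
Step 7 ('add'): needs 2 value(s) but depth is 1 — STACK UNDERFLOW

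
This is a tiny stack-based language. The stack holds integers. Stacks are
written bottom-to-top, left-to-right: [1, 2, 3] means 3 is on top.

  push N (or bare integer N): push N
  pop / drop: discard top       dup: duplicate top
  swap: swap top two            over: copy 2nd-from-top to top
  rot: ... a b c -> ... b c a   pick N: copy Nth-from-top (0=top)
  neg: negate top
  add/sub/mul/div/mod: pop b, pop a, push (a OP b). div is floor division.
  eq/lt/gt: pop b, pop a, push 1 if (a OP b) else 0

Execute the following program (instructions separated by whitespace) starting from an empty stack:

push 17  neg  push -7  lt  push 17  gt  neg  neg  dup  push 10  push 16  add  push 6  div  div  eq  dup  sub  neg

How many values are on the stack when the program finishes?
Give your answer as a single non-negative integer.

After 'push 17': stack = [17] (depth 1)
After 'neg': stack = [-17] (depth 1)
After 'push -7': stack = [-17, -7] (depth 2)
After 'lt': stack = [1] (depth 1)
After 'push 17': stack = [1, 17] (depth 2)
After 'gt': stack = [0] (depth 1)
After 'neg': stack = [0] (depth 1)
After 'neg': stack = [0] (depth 1)
After 'dup': stack = [0, 0] (depth 2)
After 'push 10': stack = [0, 0, 10] (depth 3)
After 'push 16': stack = [0, 0, 10, 16] (depth 4)
After 'add': stack = [0, 0, 26] (depth 3)
After 'push 6': stack = [0, 0, 26, 6] (depth 4)
After 'div': stack = [0, 0, 4] (depth 3)
After 'div': stack = [0, 0] (depth 2)
After 'eq': stack = [1] (depth 1)
After 'dup': stack = [1, 1] (depth 2)
After 'sub': stack = [0] (depth 1)
After 'neg': stack = [0] (depth 1)

Answer: 1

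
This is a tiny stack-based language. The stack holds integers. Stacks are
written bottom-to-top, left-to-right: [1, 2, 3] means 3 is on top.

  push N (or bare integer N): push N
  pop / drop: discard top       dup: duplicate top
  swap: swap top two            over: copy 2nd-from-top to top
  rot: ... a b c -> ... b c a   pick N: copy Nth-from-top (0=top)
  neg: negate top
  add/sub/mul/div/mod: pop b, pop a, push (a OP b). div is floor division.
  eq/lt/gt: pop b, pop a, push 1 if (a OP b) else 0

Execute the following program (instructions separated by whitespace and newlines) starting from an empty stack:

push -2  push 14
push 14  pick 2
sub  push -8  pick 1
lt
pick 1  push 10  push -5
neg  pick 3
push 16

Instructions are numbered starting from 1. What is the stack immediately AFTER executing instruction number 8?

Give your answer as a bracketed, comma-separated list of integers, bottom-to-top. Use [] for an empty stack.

Answer: [-2, 14, 16, 1]

Derivation:
Step 1 ('push -2'): [-2]
Step 2 ('push 14'): [-2, 14]
Step 3 ('push 14'): [-2, 14, 14]
Step 4 ('pick 2'): [-2, 14, 14, -2]
Step 5 ('sub'): [-2, 14, 16]
Step 6 ('push -8'): [-2, 14, 16, -8]
Step 7 ('pick 1'): [-2, 14, 16, -8, 16]
Step 8 ('lt'): [-2, 14, 16, 1]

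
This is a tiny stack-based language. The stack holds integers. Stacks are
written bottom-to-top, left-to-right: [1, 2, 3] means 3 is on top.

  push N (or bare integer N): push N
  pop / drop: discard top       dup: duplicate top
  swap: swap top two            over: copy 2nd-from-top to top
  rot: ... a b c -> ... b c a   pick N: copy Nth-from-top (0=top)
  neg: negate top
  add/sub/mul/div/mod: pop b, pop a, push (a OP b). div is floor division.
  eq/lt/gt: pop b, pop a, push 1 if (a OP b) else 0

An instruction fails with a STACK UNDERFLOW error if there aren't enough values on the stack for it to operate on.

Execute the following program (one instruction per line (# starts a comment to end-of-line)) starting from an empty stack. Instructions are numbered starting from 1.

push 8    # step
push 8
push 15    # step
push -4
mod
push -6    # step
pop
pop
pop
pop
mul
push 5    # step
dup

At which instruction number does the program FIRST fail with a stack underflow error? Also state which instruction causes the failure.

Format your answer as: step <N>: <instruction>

Step 1 ('push 8'): stack = [8], depth = 1
Step 2 ('push 8'): stack = [8, 8], depth = 2
Step 3 ('push 15'): stack = [8, 8, 15], depth = 3
Step 4 ('push -4'): stack = [8, 8, 15, -4], depth = 4
Step 5 ('mod'): stack = [8, 8, -1], depth = 3
Step 6 ('push -6'): stack = [8, 8, -1, -6], depth = 4
Step 7 ('pop'): stack = [8, 8, -1], depth = 3
Step 8 ('pop'): stack = [8, 8], depth = 2
Step 9 ('pop'): stack = [8], depth = 1
Step 10 ('pop'): stack = [], depth = 0
Step 11 ('mul'): needs 2 value(s) but depth is 0 — STACK UNDERFLOW

Answer: step 11: mul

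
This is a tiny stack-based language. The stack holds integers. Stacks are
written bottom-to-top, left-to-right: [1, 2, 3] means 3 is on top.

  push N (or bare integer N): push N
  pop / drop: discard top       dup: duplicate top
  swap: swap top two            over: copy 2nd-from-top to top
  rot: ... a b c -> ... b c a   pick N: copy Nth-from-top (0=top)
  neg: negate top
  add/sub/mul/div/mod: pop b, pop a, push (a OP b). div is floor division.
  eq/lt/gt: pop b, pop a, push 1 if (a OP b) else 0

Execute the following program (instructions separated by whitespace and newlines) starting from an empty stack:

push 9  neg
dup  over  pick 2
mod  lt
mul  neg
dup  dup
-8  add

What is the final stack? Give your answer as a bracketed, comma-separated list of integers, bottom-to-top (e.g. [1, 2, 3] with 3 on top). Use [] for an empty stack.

After 'push 9': [9]
After 'neg': [-9]
After 'dup': [-9, -9]
After 'over': [-9, -9, -9]
After 'pick 2': [-9, -9, -9, -9]
After 'mod': [-9, -9, 0]
After 'lt': [-9, 1]
After 'mul': [-9]
After 'neg': [9]
After 'dup': [9, 9]
After 'dup': [9, 9, 9]
After 'push -8': [9, 9, 9, -8]
After 'add': [9, 9, 1]

Answer: [9, 9, 1]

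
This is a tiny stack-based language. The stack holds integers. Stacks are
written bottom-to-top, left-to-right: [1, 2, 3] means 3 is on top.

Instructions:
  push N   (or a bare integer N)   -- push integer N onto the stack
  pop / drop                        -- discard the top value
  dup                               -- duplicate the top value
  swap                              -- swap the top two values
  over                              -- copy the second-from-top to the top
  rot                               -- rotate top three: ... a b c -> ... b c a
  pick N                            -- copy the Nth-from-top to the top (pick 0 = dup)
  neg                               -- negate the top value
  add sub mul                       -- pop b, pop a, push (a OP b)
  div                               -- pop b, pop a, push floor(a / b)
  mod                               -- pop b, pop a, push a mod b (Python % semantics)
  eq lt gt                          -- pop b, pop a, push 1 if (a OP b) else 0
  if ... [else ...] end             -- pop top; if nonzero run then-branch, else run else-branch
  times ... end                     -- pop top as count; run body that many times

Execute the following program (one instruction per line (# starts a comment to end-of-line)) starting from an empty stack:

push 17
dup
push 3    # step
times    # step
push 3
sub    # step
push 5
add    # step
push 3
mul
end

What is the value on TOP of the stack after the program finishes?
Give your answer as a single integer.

After 'push 17': [17]
After 'dup': [17, 17]
After 'push 3': [17, 17, 3]
After 'times': [17, 17]
After 'push 3': [17, 17, 3]
After 'sub': [17, 14]
After 'push 5': [17, 14, 5]
After 'add': [17, 19]
After 'push 3': [17, 19, 3]
After 'mul': [17, 57]
  ...
After 'push 5': [17, 54, 5]
After 'add': [17, 59]
After 'push 3': [17, 59, 3]
After 'mul': [17, 177]
After 'push 3': [17, 177, 3]
After 'sub': [17, 174]
After 'push 5': [17, 174, 5]
After 'add': [17, 179]
After 'push 3': [17, 179, 3]
After 'mul': [17, 537]

Answer: 537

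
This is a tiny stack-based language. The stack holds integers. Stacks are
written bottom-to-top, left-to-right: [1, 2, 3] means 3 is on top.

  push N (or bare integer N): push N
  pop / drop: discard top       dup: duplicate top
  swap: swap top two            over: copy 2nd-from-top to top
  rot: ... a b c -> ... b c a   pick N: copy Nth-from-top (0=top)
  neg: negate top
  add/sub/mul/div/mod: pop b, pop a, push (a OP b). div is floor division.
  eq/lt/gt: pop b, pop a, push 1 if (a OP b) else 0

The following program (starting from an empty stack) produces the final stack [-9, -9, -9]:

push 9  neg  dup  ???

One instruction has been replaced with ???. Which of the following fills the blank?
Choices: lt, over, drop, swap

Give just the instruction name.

Stack before ???: [-9, -9]
Stack after ???:  [-9, -9, -9]
Checking each choice:
  lt: produces [0]
  over: MATCH
  drop: produces [-9]
  swap: produces [-9, -9]


Answer: over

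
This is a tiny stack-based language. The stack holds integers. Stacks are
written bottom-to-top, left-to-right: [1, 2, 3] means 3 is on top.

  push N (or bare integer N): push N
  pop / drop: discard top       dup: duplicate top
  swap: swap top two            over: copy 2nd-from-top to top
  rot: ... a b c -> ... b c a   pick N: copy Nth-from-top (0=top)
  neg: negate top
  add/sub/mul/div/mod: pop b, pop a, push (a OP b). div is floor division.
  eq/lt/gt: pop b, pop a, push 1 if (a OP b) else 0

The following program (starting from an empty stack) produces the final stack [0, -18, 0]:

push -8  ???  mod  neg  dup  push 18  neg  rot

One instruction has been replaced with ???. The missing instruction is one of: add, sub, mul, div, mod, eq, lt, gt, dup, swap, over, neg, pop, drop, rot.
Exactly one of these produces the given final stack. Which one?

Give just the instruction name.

Stack before ???: [-8]
Stack after ???:  [-8, -8]
The instruction that transforms [-8] -> [-8, -8] is: dup

Answer: dup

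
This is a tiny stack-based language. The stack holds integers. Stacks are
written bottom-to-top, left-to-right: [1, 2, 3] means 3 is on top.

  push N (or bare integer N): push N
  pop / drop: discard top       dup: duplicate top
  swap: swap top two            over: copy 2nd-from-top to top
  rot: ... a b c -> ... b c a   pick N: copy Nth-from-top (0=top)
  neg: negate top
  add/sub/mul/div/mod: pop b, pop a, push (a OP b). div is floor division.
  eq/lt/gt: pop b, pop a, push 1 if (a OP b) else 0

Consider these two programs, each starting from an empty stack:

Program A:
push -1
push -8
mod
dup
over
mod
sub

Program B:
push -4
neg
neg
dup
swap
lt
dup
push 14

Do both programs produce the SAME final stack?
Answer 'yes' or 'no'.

Answer: no

Derivation:
Program A trace:
  After 'push -1': [-1]
  After 'push -8': [-1, -8]
  After 'mod': [-1]
  After 'dup': [-1, -1]
  After 'over': [-1, -1, -1]
  After 'mod': [-1, 0]
  After 'sub': [-1]
Program A final stack: [-1]

Program B trace:
  After 'push -4': [-4]
  After 'neg': [4]
  After 'neg': [-4]
  After 'dup': [-4, -4]
  After 'swap': [-4, -4]
  After 'lt': [0]
  After 'dup': [0, 0]
  After 'push 14': [0, 0, 14]
Program B final stack: [0, 0, 14]
Same: no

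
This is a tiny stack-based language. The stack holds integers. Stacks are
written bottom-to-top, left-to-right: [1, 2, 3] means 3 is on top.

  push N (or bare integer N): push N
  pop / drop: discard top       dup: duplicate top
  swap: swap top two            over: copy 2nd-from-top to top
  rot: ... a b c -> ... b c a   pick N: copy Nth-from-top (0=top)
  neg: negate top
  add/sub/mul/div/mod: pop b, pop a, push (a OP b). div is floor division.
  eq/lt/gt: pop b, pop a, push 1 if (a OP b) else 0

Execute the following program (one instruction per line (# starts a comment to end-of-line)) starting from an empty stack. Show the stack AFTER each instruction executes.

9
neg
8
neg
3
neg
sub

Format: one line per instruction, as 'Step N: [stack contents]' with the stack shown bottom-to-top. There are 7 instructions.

Step 1: [9]
Step 2: [-9]
Step 3: [-9, 8]
Step 4: [-9, -8]
Step 5: [-9, -8, 3]
Step 6: [-9, -8, -3]
Step 7: [-9, -5]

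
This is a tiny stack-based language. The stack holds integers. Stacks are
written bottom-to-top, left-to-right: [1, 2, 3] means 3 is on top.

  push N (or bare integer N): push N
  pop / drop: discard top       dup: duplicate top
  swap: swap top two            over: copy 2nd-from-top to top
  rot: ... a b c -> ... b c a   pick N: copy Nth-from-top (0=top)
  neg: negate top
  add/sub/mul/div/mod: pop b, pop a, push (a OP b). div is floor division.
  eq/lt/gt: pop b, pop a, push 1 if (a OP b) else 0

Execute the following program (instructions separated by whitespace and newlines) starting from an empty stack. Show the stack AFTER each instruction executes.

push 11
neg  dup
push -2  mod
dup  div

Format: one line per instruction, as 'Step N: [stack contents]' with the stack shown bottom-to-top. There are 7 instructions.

Step 1: [11]
Step 2: [-11]
Step 3: [-11, -11]
Step 4: [-11, -11, -2]
Step 5: [-11, -1]
Step 6: [-11, -1, -1]
Step 7: [-11, 1]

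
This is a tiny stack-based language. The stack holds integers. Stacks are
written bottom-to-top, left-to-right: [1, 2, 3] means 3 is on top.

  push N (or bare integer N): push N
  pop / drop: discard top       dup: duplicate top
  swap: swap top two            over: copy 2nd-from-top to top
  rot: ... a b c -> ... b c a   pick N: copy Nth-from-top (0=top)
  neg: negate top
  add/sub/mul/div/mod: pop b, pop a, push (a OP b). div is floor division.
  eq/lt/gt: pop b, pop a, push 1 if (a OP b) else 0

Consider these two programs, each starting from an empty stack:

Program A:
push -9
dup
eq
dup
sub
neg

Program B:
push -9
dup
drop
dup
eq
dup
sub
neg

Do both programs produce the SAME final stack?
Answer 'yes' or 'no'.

Program A trace:
  After 'push -9': [-9]
  After 'dup': [-9, -9]
  After 'eq': [1]
  After 'dup': [1, 1]
  After 'sub': [0]
  After 'neg': [0]
Program A final stack: [0]

Program B trace:
  After 'push -9': [-9]
  After 'dup': [-9, -9]
  After 'drop': [-9]
  After 'dup': [-9, -9]
  After 'eq': [1]
  After 'dup': [1, 1]
  After 'sub': [0]
  After 'neg': [0]
Program B final stack: [0]
Same: yes

Answer: yes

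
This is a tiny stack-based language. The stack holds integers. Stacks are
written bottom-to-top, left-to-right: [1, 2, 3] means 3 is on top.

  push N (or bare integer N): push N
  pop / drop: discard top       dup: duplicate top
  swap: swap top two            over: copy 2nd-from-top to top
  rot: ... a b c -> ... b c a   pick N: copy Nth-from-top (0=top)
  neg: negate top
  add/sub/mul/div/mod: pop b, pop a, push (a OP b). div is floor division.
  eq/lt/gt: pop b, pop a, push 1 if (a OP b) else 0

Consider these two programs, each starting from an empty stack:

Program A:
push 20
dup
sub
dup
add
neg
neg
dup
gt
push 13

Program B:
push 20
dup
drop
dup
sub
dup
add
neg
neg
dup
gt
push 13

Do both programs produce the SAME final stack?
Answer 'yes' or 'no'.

Answer: yes

Derivation:
Program A trace:
  After 'push 20': [20]
  After 'dup': [20, 20]
  After 'sub': [0]
  After 'dup': [0, 0]
  After 'add': [0]
  After 'neg': [0]
  After 'neg': [0]
  After 'dup': [0, 0]
  After 'gt': [0]
  After 'push 13': [0, 13]
Program A final stack: [0, 13]

Program B trace:
  After 'push 20': [20]
  After 'dup': [20, 20]
  After 'drop': [20]
  After 'dup': [20, 20]
  After 'sub': [0]
  After 'dup': [0, 0]
  After 'add': [0]
  After 'neg': [0]
  After 'neg': [0]
  After 'dup': [0, 0]
  After 'gt': [0]
  After 'push 13': [0, 13]
Program B final stack: [0, 13]
Same: yes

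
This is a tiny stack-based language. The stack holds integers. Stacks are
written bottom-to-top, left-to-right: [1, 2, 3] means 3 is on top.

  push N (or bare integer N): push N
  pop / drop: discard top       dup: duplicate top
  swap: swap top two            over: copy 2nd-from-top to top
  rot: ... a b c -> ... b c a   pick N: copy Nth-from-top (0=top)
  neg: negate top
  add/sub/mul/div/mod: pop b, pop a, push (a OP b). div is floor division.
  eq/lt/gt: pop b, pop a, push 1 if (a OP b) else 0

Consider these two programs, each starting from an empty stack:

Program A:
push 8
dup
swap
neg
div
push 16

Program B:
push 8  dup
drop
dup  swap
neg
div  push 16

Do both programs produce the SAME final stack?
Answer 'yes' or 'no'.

Answer: yes

Derivation:
Program A trace:
  After 'push 8': [8]
  After 'dup': [8, 8]
  After 'swap': [8, 8]
  After 'neg': [8, -8]
  After 'div': [-1]
  After 'push 16': [-1, 16]
Program A final stack: [-1, 16]

Program B trace:
  After 'push 8': [8]
  After 'dup': [8, 8]
  After 'drop': [8]
  After 'dup': [8, 8]
  After 'swap': [8, 8]
  After 'neg': [8, -8]
  After 'div': [-1]
  After 'push 16': [-1, 16]
Program B final stack: [-1, 16]
Same: yes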